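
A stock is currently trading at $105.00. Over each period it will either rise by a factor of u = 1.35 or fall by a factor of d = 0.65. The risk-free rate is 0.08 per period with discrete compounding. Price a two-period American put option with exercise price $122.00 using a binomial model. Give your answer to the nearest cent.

Risk-neutral probability p = (1 + 0.08 − 0.65)/(1.35 − 0.65) = 0.4300/0.7000 = 0.6143
Terminal stock prices: S_uu = 191.4, S_ud = 92.14, S_dd = 44.36
Terminal payoffs (K − S): max(-69.36, 0) = 0, max(29.86, 0) = 29.86, max(77.64, 0) = 77.64
Node u (S = 141.8): continuation = 1/1.08·[0.6143·0.0000 + 0.3857·29.8625] = 10.6652; exercise value = 0.0000 ≤ continuation, so V_u = 10.6652
Node d (S = 68.25): continuation = 1/1.08·[0.6143·29.8625 + 0.3857·77.6375] = 44.7130; exercise value = 53.7500 > continuation, so V_d = 53.7500 (exercise)
Node 0 (S = 105): continuation = 1/1.08·[0.6143·10.6652 + 0.3857·53.7500] = 25.2626; exercise value = 17.0000 ≤ continuation, so V_0 = 25.2626

$25.26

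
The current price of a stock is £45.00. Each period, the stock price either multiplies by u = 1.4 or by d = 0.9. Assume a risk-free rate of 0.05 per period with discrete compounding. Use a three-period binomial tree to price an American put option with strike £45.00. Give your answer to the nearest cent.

£3.80

Risk-neutral probability p = (1 + 0.05 − 0.9)/(1.4 − 0.9) = 0.1500/0.5000 = 0.3000
Terminal stock prices: S_uuu = 123.5, S_uud = 79.38, S_udd = 51.03, S_ddd = 32.81
Terminal payoffs (K − S): max(-78.48, 0) = 0, max(-34.38, 0) = 0, max(-6.03, 0) = 0, max(12.19, 0) = 12.19
Node uu (S = 88.2): continuation = 1/1.05·[0.3000·0.0000 + 0.7000·0.0000] = 0.0000; exercise value = 0.0000 ≤ continuation, so V_uu = 0.0000
Node ud (S = 56.7): continuation = 1/1.05·[0.3000·0.0000 + 0.7000·0.0000] = 0.0000; exercise value = 0.0000 ≤ continuation, so V_ud = 0.0000
Node dd (S = 36.45): continuation = 1/1.05·[0.3000·0.0000 + 0.7000·12.1950] = 8.1300; exercise value = 8.5500 > continuation, so V_dd = 8.5500 (exercise)
Node u (S = 63): continuation = 1/1.05·[0.3000·0.0000 + 0.7000·0.0000] = 0.0000; exercise value = 0.0000 ≤ continuation, so V_u = 0.0000
Node d (S = 40.5): continuation = 1/1.05·[0.3000·0.0000 + 0.7000·8.5500] = 5.7000; exercise value = 4.5000 ≤ continuation, so V_d = 5.7000
Node 0 (S = 45): continuation = 1/1.05·[0.3000·0.0000 + 0.7000·5.7000] = 3.8000; exercise value = 0.0000 ≤ continuation, so V_0 = 3.8000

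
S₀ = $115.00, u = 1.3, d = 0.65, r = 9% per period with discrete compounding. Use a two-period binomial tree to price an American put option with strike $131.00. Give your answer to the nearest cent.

$22.90

Risk-neutral probability p = (1 + 0.09 − 0.65)/(1.3 − 0.65) = 0.4400/0.6500 = 0.6769
Terminal stock prices: S_uu = 194.4, S_ud = 97.17, S_dd = 48.59
Terminal payoffs (K − S): max(-63.35, 0) = 0, max(33.83, 0) = 33.83, max(82.41, 0) = 82.41
Node u (S = 149.5): continuation = 1/1.09·[0.6769·0.0000 + 0.3231·33.8250] = 10.0258; exercise value = 0.0000 ≤ continuation, so V_u = 10.0258
Node d (S = 74.75): continuation = 1/1.09·[0.6769·33.8250 + 0.3231·82.4125] = 45.4335; exercise value = 56.2500 > continuation, so V_d = 56.2500 (exercise)
Node 0 (S = 115): continuation = 1/1.09·[0.6769·10.0258 + 0.3231·56.2500] = 22.8988; exercise value = 16.0000 ≤ continuation, so V_0 = 22.8988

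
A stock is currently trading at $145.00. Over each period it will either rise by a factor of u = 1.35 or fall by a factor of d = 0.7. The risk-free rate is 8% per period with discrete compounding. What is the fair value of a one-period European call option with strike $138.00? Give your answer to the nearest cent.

$31.26

Risk-neutral probability p = (1 + 0.08 − 0.7)/(1.35 − 0.7) = 0.3800/0.6500 = 0.5846
Terminal stock prices: S_u = 195.8, S_d = 101.5
Terminal payoffs (S − K): max(57.75, 0) = 57.75, max(-36.5, 0) = 0
Node 0 (S = 145): V_0 = 1/1.08·[0.5846·57.7500 + 0.4154·0.0000] = 31.2607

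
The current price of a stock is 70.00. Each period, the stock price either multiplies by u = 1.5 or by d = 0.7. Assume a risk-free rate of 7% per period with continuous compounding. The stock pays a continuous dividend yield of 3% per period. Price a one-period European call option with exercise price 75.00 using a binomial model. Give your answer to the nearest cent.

Per-period risk-free factor R = e^0.07 = 1.0725; dividend-adjusted growth = e^(0.07−0.03) = 1.0408.
Risk-neutral probability p = (1.0408 − 0.7)/(1.5 − 0.7) = 0.3408/0.8000 = 0.4260
Terminal stock prices: S_u = 105, S_d = 49
Terminal payoffs (S − K): max(30, 0) = 30, max(-26, 0) = 0
Node 0 (S = 70): V_0 = e^(−0.07)·[0.4260·30.0000 + 0.5740·0.0000] = 11.9164

11.92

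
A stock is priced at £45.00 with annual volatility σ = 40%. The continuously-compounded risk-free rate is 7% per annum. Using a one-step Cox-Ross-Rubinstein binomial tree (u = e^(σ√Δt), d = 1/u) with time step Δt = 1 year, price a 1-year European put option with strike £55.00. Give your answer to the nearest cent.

£11.82

CRR parameters: u = e^(σ√Δt) = e^(0.4·√1) = 1.4918, d = 1/u = 0.6703
Per-period rate: rΔt = 0.07·1 = 0.07, so R = e^0.07 = 1.0725
Risk-neutral probability p = (e^0.07 − 0.6703)/(1.4918 − 0.6703) = 0.4022/0.8215 = 0.4896
Terminal stock prices: S_u = 67.13, S_d = 30.16
Terminal payoffs (K − S): max(-12.13, 0) = 0, max(24.84, 0) = 24.84
Node 0 (S = 45): V_0 = e^(−0.07)·[0.4896·0.0000 + 0.5104·24.8356] = 11.8197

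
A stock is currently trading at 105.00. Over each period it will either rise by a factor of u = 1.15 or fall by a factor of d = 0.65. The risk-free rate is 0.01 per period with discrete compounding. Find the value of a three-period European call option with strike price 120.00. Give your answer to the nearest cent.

Risk-neutral probability p = (1 + 0.01 − 0.65)/(1.15 − 0.65) = 0.3600/0.5000 = 0.7200
Terminal stock prices: S_uuu = 159.7, S_uud = 90.26, S_udd = 51.02, S_ddd = 28.84
Terminal payoffs (S − K): max(39.69, 0) = 39.69, max(-29.74, 0) = 0, max(-68.98, 0) = 0, max(-91.16, 0) = 0
Node uu (S = 138.9): V_uu = 1/1.01·[0.7200·39.6919 + 0.2800·0.0000] = 28.2952
Node ud (S = 78.49): V_ud = 1/1.01·[0.7200·0.0000 + 0.2800·0.0000] = 0.0000
Node dd (S = 44.36): V_dd = 1/1.01·[0.7200·0.0000 + 0.2800·0.0000] = 0.0000
Node u (S = 120.7): V_u = 1/1.01·[0.7200·28.2952 + 0.2800·0.0000] = 20.1708
Node d (S = 68.25): V_d = 1/1.01·[0.7200·0.0000 + 0.2800·0.0000] = 0.0000
Node 0 (S = 105): V_0 = 1/1.01·[0.7200·20.1708 + 0.2800·0.0000] = 14.3792

14.38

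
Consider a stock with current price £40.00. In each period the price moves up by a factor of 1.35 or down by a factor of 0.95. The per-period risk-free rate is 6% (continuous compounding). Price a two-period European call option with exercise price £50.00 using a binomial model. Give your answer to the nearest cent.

Risk-neutral probability p = (e^0.06 − 0.95)/(1.35 − 0.95) = 0.1118/0.4000 = 0.2796
Terminal stock prices: S_uu = 72.9, S_ud = 51.3, S_dd = 36.1
Terminal payoffs (S − K): max(22.9, 0) = 22.9, max(1.3, 0) = 1.3, max(-13.9, 0) = 0
Node u (S = 54): V_u = e^(−0.06)·[0.2796·22.9000 + 0.7204·1.3000] = 6.9118
Node d (S = 38): V_d = e^(−0.06)·[0.2796·1.3000 + 0.7204·0.0000] = 0.3423
Node 0 (S = 40): V_0 = e^(−0.06)·[0.2796·6.9118 + 0.7204·0.3423] = 2.0522

£2.05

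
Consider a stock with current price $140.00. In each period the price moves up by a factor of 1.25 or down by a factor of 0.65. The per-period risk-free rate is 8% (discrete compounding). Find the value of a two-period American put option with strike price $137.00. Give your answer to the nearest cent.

Risk-neutral probability p = (1 + 0.08 − 0.65)/(1.25 − 0.65) = 0.4300/0.6000 = 0.7167
Terminal stock prices: S_uu = 218.8, S_ud = 113.8, S_dd = 59.15
Terminal payoffs (K − S): max(-81.75, 0) = 0, max(23.25, 0) = 23.25, max(77.85, 0) = 77.85
Node u (S = 175): continuation = 1/1.08·[0.7167·0.0000 + 0.2833·23.2500] = 6.0995; exercise value = 0.0000 ≤ continuation, so V_u = 6.0995
Node d (S = 91): continuation = 1/1.08·[0.7167·23.2500 + 0.2833·77.8500] = 35.8519; exercise value = 46.0000 > continuation, so V_d = 46.0000 (exercise)
Node 0 (S = 140): continuation = 1/1.08·[0.7167·6.0995 + 0.2833·46.0000] = 16.1154; exercise value = 0.0000 ≤ continuation, so V_0 = 16.1154

$16.12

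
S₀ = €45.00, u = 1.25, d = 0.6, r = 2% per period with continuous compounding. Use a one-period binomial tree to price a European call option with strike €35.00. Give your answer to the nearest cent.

€13.47

Risk-neutral probability p = (e^0.02 − 0.6)/(1.25 − 0.6) = 0.4202/0.6500 = 0.6465
Terminal stock prices: S_u = 56.25, S_d = 27
Terminal payoffs (S − K): max(21.25, 0) = 21.25, max(-8, 0) = 0
Node 0 (S = 45): V_0 = e^(−0.02)·[0.6465·21.2500 + 0.3535·0.0000] = 13.4653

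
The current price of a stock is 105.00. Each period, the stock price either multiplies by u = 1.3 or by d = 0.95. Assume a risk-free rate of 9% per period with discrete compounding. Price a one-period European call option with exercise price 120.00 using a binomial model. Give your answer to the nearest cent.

Risk-neutral probability p = (1 + 0.09 − 0.95)/(1.3 − 0.95) = 0.1400/0.3500 = 0.4000
Terminal stock prices: S_u = 136.5, S_d = 99.75
Terminal payoffs (S − K): max(16.5, 0) = 16.5, max(-20.25, 0) = 0
Node 0 (S = 105): V_0 = 1/1.09·[0.4000·16.5000 + 0.6000·0.0000] = 6.0550

6.06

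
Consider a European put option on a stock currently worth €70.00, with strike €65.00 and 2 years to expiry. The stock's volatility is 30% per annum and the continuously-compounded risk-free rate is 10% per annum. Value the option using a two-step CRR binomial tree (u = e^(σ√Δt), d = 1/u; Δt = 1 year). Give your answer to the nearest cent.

CRR parameters: u = e^(σ√Δt) = e^(0.3·√1) = 1.3499, d = 1/u = 0.7408
Per-period rate: rΔt = 0.1·1 = 0.1, so R = e^0.1 = 1.1052
Risk-neutral probability p = (e^0.1 − 0.7408)/(1.3499 − 0.7408) = 0.3644/0.6090 = 0.5982
Terminal stock prices: S_uu = 127.5, S_ud = 70, S_dd = 38.42
Terminal payoffs (K − S): max(-62.55, 0) = 0, max(-5, 0) = 0, max(26.58, 0) = 26.58
Node u (S = 94.49): V_u = e^(−0.1)·[0.5982·0.0000 + 0.4018·0.0000] = 0.0000
Node d (S = 51.86): V_d = e^(−0.1)·[0.5982·0.0000 + 0.4018·26.5832] = 9.6637
Node 0 (S = 70): V_0 = e^(−0.1)·[0.5982·0.0000 + 0.4018·9.6637] = 3.5130

€3.51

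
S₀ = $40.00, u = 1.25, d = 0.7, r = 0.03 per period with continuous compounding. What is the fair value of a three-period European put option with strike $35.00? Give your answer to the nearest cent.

Risk-neutral probability p = (e^0.03 − 0.7)/(1.25 − 0.7) = 0.3305/0.5500 = 0.6008
Terminal stock prices: S_uuu = 78.12, S_uud = 43.75, S_udd = 24.5, S_ddd = 13.72
Terminal payoffs (K − S): max(-43.12, 0) = 0, max(-8.75, 0) = 0, max(10.5, 0) = 10.5, max(21.28, 0) = 21.28
Node uu (S = 62.5): V_uu = e^(−0.03)·[0.6008·0.0000 + 0.3992·0.0000] = 0.0000
Node ud (S = 35): V_ud = e^(−0.03)·[0.6008·0.0000 + 0.3992·10.5000] = 4.0675
Node dd (S = 19.6): V_dd = e^(−0.03)·[0.6008·10.5000 + 0.3992·21.2800] = 14.3656
Node u (S = 50): V_u = e^(−0.03)·[0.6008·0.0000 + 0.3992·4.0675] = 1.5756
Node d (S = 28): V_d = e^(−0.03)·[0.6008·4.0675 + 0.3992·14.3656] = 7.9365
Node 0 (S = 40): V_0 = e^(−0.03)·[0.6008·1.5756 + 0.3992·7.9365] = 3.9931

$3.99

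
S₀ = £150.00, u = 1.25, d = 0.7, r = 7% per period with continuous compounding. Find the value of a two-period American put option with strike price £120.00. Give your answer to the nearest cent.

Risk-neutral probability p = (e^0.07 − 0.7)/(1.25 − 0.7) = 0.3725/0.5500 = 0.6773
Terminal stock prices: S_uu = 234.4, S_ud = 131.2, S_dd = 73.5
Terminal payoffs (K − S): max(-114.4, 0) = 0, max(-11.25, 0) = 0, max(46.5, 0) = 46.5
Node u (S = 187.5): continuation = e^(−0.07)·[0.6773·0.0000 + 0.3227·0.0000] = 0.0000; exercise value = 0.0000 ≤ continuation, so V_u = 0.0000
Node d (S = 105): continuation = e^(−0.07)·[0.6773·0.0000 + 0.3227·46.5000] = 13.9916; exercise value = 15.0000 > continuation, so V_d = 15.0000 (exercise)
Node 0 (S = 150): continuation = e^(−0.07)·[0.6773·0.0000 + 0.3227·15.0000] = 4.5134; exercise value = 0.0000 ≤ continuation, so V_0 = 4.5134

£4.51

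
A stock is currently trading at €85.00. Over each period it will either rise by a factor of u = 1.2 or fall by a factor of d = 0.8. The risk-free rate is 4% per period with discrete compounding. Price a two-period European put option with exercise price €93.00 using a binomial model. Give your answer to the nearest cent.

Risk-neutral probability p = (1 + 0.04 − 0.8)/(1.2 − 0.8) = 0.2400/0.4000 = 0.6000
Terminal stock prices: S_uu = 122.4, S_ud = 81.6, S_dd = 54.4
Terminal payoffs (K − S): max(-29.4, 0) = 0, max(11.4, 0) = 11.4, max(38.6, 0) = 38.6
Node u (S = 102): V_u = 1/1.04·[0.6000·0.0000 + 0.4000·11.4000] = 4.3846
Node d (S = 68): V_d = 1/1.04·[0.6000·11.4000 + 0.4000·38.6000] = 21.4231
Node 0 (S = 85): V_0 = 1/1.04·[0.6000·4.3846 + 0.4000·21.4231] = 10.7692

€10.77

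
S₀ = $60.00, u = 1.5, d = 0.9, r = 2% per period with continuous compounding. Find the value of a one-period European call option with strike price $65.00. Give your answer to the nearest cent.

Risk-neutral probability p = (e^0.02 − 0.9)/(1.5 − 0.9) = 0.1202/0.6000 = 0.2003
Terminal stock prices: S_u = 90, S_d = 54
Terminal payoffs (S − K): max(25, 0) = 25, max(-11, 0) = 0
Node 0 (S = 60): V_0 = e^(−0.02)·[0.2003·25.0000 + 0.7997·0.0000] = 4.9092

$4.91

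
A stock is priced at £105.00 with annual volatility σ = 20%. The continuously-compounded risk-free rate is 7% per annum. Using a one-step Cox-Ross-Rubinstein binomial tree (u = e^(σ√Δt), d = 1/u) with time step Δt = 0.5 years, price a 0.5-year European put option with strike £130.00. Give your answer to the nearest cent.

£20.53

CRR parameters: u = e^(σ√Δt) = e^(0.2·√0.5) = 1.1519, d = 1/u = 0.8681
Per-period rate: rΔt = 0.07·0.5 = 0.035, so R = e^0.035 = 1.0356
Risk-neutral probability p = (e^0.035 − 0.8681)/(1.1519 − 0.8681) = 0.1675/0.2838 = 0.5902
Terminal stock prices: S_u = 121, S_d = 91.15
Terminal payoffs (K − S): max(9.049, 0) = 9.049, max(38.85, 0) = 38.85
Node 0 (S = 105): V_0 = e^(−0.035)·[0.5902·9.0495 + 0.4098·38.8470] = 20.5287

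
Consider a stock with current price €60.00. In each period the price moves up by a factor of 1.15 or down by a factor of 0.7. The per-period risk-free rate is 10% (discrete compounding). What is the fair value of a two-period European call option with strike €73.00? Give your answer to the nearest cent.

Risk-neutral probability p = (1 + 0.1 − 0.7)/(1.15 − 0.7) = 0.4000/0.4500 = 0.8889
Terminal stock prices: S_uu = 79.35, S_ud = 48.3, S_dd = 29.4
Terminal payoffs (S − K): max(6.35, 0) = 6.35, max(-24.7, 0) = 0, max(-43.6, 0) = 0
Node u (S = 69): V_u = 1/1.1·[0.8889·6.3500 + 0.1111·0.0000] = 5.1313
Node d (S = 42): V_d = 1/1.1·[0.8889·0.0000 + 0.1111·0.0000] = 0.0000
Node 0 (S = 60): V_0 = 1/1.1·[0.8889·5.1313 + 0.1111·0.0000] = 4.1465

€4.15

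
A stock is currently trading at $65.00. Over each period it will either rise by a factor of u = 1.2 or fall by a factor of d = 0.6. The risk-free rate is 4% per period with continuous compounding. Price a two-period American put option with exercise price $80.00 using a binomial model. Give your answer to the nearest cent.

$16.43

Risk-neutral probability p = (e^0.04 − 0.6)/(1.2 − 0.6) = 0.4408/0.6000 = 0.7347
Terminal stock prices: S_uu = 93.6, S_ud = 46.8, S_dd = 23.4
Terminal payoffs (K − S): max(-13.6, 0) = 0, max(33.2, 0) = 33.2, max(56.6, 0) = 56.6
Node u (S = 78): continuation = e^(−0.04)·[0.7347·0.0000 + 0.2653·33.2000] = 8.4631; exercise value = 2.0000 ≤ continuation, so V_u = 8.4631
Node d (S = 39): continuation = e^(−0.04)·[0.7347·33.2000 + 0.2653·56.6000] = 37.8632; exercise value = 41.0000 > continuation, so V_d = 41.0000 (exercise)
Node 0 (S = 65): continuation = e^(−0.04)·[0.7347·8.4631 + 0.2653·41.0000] = 16.4253; exercise value = 15.0000 ≤ continuation, so V_0 = 16.4253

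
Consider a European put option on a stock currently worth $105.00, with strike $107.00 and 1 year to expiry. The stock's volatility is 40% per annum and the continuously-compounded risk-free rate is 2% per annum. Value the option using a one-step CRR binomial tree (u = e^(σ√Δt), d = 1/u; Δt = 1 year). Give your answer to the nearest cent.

$20.61

CRR parameters: u = e^(σ√Δt) = e^(0.4·√1) = 1.4918, d = 1/u = 0.6703
Per-period rate: rΔt = 0.02·1 = 0.02, so R = e^0.02 = 1.0202
Risk-neutral probability p = (e^0.02 − 0.6703)/(1.4918 − 0.6703) = 0.3499/0.8215 = 0.4259
Terminal stock prices: S_u = 156.6, S_d = 70.38
Terminal payoffs (K − S): max(-49.64, 0) = 0, max(36.62, 0) = 36.62
Node 0 (S = 105): V_0 = e^(−0.02)·[0.4259·0.0000 + 0.5741·36.6164] = 20.6051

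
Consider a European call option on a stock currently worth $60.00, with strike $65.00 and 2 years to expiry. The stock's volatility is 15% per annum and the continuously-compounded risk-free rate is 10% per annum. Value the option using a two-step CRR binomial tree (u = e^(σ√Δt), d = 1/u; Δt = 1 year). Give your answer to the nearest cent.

CRR parameters: u = e^(σ√Δt) = e^(0.15·√1) = 1.1618, d = 1/u = 0.8607
Per-period rate: rΔt = 0.1·1 = 0.1, so R = e^0.1 = 1.1052
Risk-neutral probability p = (e^0.1 − 0.8607)/(1.1618 − 0.8607) = 0.2445/0.3011 = 0.8118
Terminal stock prices: S_uu = 80.99, S_ud = 60, S_dd = 44.45
Terminal payoffs (S − K): max(15.99, 0) = 15.99, max(-5, 0) = 0, max(-20.55, 0) = 0
Node u (S = 69.71): V_u = e^(−0.1)·[0.8118·15.9915 + 0.1882·0.0000] = 11.7469
Node d (S = 51.64): V_d = e^(−0.1)·[0.8118·0.0000 + 0.1882·0.0000] = 0.0000
Node 0 (S = 60): V_0 = e^(−0.1)·[0.8118·11.7469 + 0.1882·0.0000] = 8.6290

$8.63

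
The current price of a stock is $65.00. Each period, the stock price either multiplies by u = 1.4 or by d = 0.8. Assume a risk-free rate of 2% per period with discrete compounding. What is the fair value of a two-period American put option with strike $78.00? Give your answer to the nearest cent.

$17.30

Risk-neutral probability p = (1 + 0.02 − 0.8)/(1.4 − 0.8) = 0.2200/0.6000 = 0.3667
Terminal stock prices: S_uu = 127.4, S_ud = 72.8, S_dd = 41.6
Terminal payoffs (K − S): max(-49.4, 0) = 0, max(5.2, 0) = 5.2, max(36.4, 0) = 36.4
Node u (S = 91): continuation = 1/1.02·[0.3667·0.0000 + 0.6333·5.2000] = 3.2288; exercise value = 0.0000 ≤ continuation, so V_u = 3.2288
Node d (S = 52): continuation = 1/1.02·[0.3667·5.2000 + 0.6333·36.4000] = 24.4706; exercise value = 26.0000 > continuation, so V_d = 26.0000 (exercise)
Node 0 (S = 65): continuation = 1/1.02·[0.3667·3.2288 + 0.6333·26.0000] = 17.3045; exercise value = 13.0000 ≤ continuation, so V_0 = 17.3045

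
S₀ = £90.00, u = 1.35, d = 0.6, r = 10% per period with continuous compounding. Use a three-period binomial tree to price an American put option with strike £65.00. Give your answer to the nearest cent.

Risk-neutral probability p = (e^0.1 − 0.6)/(1.35 − 0.6) = 0.5052/0.7500 = 0.6736
Terminal stock prices: S_uuu = 221.4, S_uud = 98.42, S_udd = 43.74, S_ddd = 19.44
Terminal payoffs (K − S): max(-156.4, 0) = 0, max(-33.42, 0) = 0, max(21.26, 0) = 21.26, max(45.56, 0) = 45.56
Node uu (S = 164): continuation = e^(−0.1)·[0.6736·0.0000 + 0.3264·0.0000] = 0.0000; exercise value = 0.0000 ≤ continuation, so V_uu = 0.0000
Node ud (S = 72.9): continuation = e^(−0.1)·[0.6736·0.0000 + 0.3264·21.2600] = 6.2797; exercise value = 0.0000 ≤ continuation, so V_ud = 6.2797
Node dd (S = 32.4): continuation = e^(−0.1)·[0.6736·21.2600 + 0.3264·45.5600] = 26.4144; exercise value = 32.6000 > continuation, so V_dd = 32.6000 (exercise)
Node u (S = 121.5): continuation = e^(−0.1)·[0.6736·0.0000 + 0.3264·6.2797] = 1.8548; exercise value = 0.0000 ≤ continuation, so V_u = 1.8548
Node d (S = 54): continuation = e^(−0.1)·[0.6736·6.2797 + 0.3264·32.6000] = 13.4564; exercise value = 11.0000 ≤ continuation, so V_d = 13.4564
Node 0 (S = 90): continuation = e^(−0.1)·[0.6736·1.8548 + 0.3264·13.4564] = 5.1051; exercise value = 0.0000 ≤ continuation, so V_0 = 5.1051

£5.11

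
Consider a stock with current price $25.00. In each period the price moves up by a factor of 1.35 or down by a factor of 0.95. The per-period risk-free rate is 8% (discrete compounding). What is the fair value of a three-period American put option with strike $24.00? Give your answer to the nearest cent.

Risk-neutral probability p = (1 + 0.08 − 0.95)/(1.35 − 0.95) = 0.1300/0.4000 = 0.3250
Terminal stock prices: S_uuu = 61.51, S_uud = 43.28, S_udd = 30.46, S_ddd = 21.43
Terminal payoffs (K − S): max(-37.51, 0) = 0, max(-19.28, 0) = 0, max(-6.459, 0) = 0, max(2.566, 0) = 2.566
Node uu (S = 45.56): continuation = 1/1.08·[0.3250·0.0000 + 0.6750·0.0000] = 0.0000; exercise value = 0.0000 ≤ continuation, so V_uu = 0.0000
Node ud (S = 32.06): continuation = 1/1.08·[0.3250·0.0000 + 0.6750·0.0000] = 0.0000; exercise value = 0.0000 ≤ continuation, so V_ud = 0.0000
Node dd (S = 22.56): continuation = 1/1.08·[0.3250·0.0000 + 0.6750·2.5656] = 1.6035; exercise value = 1.4375 ≤ continuation, so V_dd = 1.6035
Node u (S = 33.75): continuation = 1/1.08·[0.3250·0.0000 + 0.6750·0.0000] = 0.0000; exercise value = 0.0000 ≤ continuation, so V_u = 0.0000
Node d (S = 23.75): continuation = 1/1.08·[0.3250·0.0000 + 0.6750·1.6035] = 1.0022; exercise value = 0.2500 ≤ continuation, so V_d = 1.0022
Node 0 (S = 25): continuation = 1/1.08·[0.3250·0.0000 + 0.6750·1.0022] = 0.6264; exercise value = 0.0000 ≤ continuation, so V_0 = 0.6264

$0.63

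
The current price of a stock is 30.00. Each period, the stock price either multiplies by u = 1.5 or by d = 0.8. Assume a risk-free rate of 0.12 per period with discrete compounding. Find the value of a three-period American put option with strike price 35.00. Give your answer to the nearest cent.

Risk-neutral probability p = (1 + 0.12 − 0.8)/(1.5 − 0.8) = 0.3200/0.7000 = 0.4571
Terminal stock prices: S_uuu = 101.2, S_uud = 54, S_udd = 28.8, S_ddd = 15.36
Terminal payoffs (K − S): max(-66.25, 0) = 0, max(-19, 0) = 0, max(6.2, 0) = 6.2, max(19.64, 0) = 19.64
Node uu (S = 67.5): continuation = 1/1.12·[0.4571·0.0000 + 0.5429·0.0000] = 0.0000; exercise value = 0.0000 ≤ continuation, so V_uu = 0.0000
Node ud (S = 36): continuation = 1/1.12·[0.4571·0.0000 + 0.5429·6.2000] = 3.0051; exercise value = 0.0000 ≤ continuation, so V_ud = 3.0051
Node dd (S = 19.2): continuation = 1/1.12·[0.4571·6.2000 + 0.5429·19.6400] = 12.0500; exercise value = 15.8000 > continuation, so V_dd = 15.8000 (exercise)
Node u (S = 45): continuation = 1/1.12·[0.4571·0.0000 + 0.5429·3.0051] = 1.4566; exercise value = 0.0000 ≤ continuation, so V_u = 1.4566
Node d (S = 24): continuation = 1/1.12·[0.4571·3.0051 + 0.5429·15.8000] = 8.8847; exercise value = 11.0000 > continuation, so V_d = 11.0000 (exercise)
Node 0 (S = 30): continuation = 1/1.12·[0.4571·1.4566 + 0.5429·11.0000] = 5.9261; exercise value = 5.0000 ≤ continuation, so V_0 = 5.9261

5.93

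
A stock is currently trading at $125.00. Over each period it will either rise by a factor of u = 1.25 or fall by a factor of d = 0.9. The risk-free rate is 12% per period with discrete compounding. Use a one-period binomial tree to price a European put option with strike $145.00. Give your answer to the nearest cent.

$10.78

Risk-neutral probability p = (1 + 0.12 − 0.9)/(1.25 − 0.9) = 0.2200/0.3500 = 0.6286
Terminal stock prices: S_u = 156.2, S_d = 112.5
Terminal payoffs (K − S): max(-11.25, 0) = 0, max(32.5, 0) = 32.5
Node 0 (S = 125): V_0 = 1/1.12·[0.6286·0.0000 + 0.3714·32.5000] = 10.7781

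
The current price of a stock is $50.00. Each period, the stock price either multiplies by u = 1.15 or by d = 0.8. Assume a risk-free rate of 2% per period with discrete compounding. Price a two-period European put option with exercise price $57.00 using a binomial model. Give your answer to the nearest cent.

$8.25

Risk-neutral probability p = (1 + 0.02 − 0.8)/(1.15 − 0.8) = 0.2200/0.3500 = 0.6286
Terminal stock prices: S_uu = 66.12, S_ud = 46, S_dd = 32
Terminal payoffs (K − S): max(-9.125, 0) = 0, max(11, 0) = 11, max(25, 0) = 25
Node u (S = 57.5): V_u = 1/1.02·[0.6286·0.0000 + 0.3714·11.0000] = 4.0056
Node d (S = 40): V_d = 1/1.02·[0.6286·11.0000 + 0.3714·25.0000] = 15.8824
Node 0 (S = 50): V_0 = 1/1.02·[0.6286·4.0056 + 0.3714·15.8824] = 8.2519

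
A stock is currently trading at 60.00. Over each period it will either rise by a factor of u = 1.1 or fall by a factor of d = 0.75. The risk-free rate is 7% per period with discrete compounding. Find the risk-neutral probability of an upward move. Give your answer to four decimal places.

p = 0.9143

Risk-neutral probability p = (1 + 0.07 − 0.75)/(1.1 − 0.75) = 0.3200/0.3500 = 0.9143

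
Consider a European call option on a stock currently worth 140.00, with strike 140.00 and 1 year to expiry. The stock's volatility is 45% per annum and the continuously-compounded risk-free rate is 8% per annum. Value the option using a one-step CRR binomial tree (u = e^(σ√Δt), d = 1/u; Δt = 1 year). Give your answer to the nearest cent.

35.17

CRR parameters: u = e^(σ√Δt) = e^(0.45·√1) = 1.5683, d = 1/u = 0.6376
Per-period rate: rΔt = 0.08·1 = 0.08, so R = e^0.08 = 1.0833
Risk-neutral probability p = (e^0.08 − 0.6376)/(1.5683 − 0.6376) = 0.4457/0.9307 = 0.4789
Terminal stock prices: S_u = 219.6, S_d = 89.27
Terminal payoffs (S − K): max(79.56, 0) = 79.56, max(-50.73, 0) = 0
Node 0 (S = 140): V_0 = e^(−0.08)·[0.4789·79.5637 + 0.5211·0.0000] = 35.1700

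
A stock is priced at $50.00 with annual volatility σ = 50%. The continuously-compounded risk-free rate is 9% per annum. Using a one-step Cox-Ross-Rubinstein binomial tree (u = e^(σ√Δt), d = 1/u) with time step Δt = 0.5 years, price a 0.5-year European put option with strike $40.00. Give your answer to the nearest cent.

CRR parameters: u = e^(σ√Δt) = e^(0.5·√0.5) = 1.4241, d = 1/u = 0.7022
Per-period rate: rΔt = 0.09·0.5 = 0.045, so R = e^0.045 = 1.0460
Risk-neutral probability p = (e^0.045 − 0.7022)/(1.4241 − 0.7022) = 0.3438/0.7219 = 0.4763
Terminal stock prices: S_u = 71.21, S_d = 35.11
Terminal payoffs (K − S): max(-31.21, 0) = 0, max(4.891, 0) = 4.891
Node 0 (S = 50): V_0 = e^(−0.045)·[0.4763·0.0000 + 0.5237·4.8906] = 2.4486

$2.45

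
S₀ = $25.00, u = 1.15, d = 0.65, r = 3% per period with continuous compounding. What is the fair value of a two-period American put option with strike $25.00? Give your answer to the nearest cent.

$3.11

Risk-neutral probability p = (e^0.03 − 0.65)/(1.15 − 0.65) = 0.3805/0.5000 = 0.7609
Terminal stock prices: S_uu = 33.06, S_ud = 18.69, S_dd = 10.56
Terminal payoffs (K − S): max(-8.062, 0) = 0, max(6.312, 0) = 6.312, max(14.44, 0) = 14.44
Node u (S = 28.75): continuation = e^(−0.03)·[0.7609·0.0000 + 0.2391·6.3125] = 1.4647; exercise value = 0.0000 ≤ continuation, so V_u = 1.4647
Node d (S = 16.25): continuation = e^(−0.03)·[0.7609·6.3125 + 0.2391·14.4375] = 8.0111; exercise value = 8.7500 > continuation, so V_d = 8.7500 (exercise)
Node 0 (S = 25): continuation = e^(−0.03)·[0.7609·1.4647 + 0.2391·8.7500] = 3.1117; exercise value = 0.0000 ≤ continuation, so V_0 = 3.1117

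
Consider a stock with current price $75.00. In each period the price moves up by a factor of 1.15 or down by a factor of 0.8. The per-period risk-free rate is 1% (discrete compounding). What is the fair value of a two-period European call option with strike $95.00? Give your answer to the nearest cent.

Risk-neutral probability p = (1 + 0.01 − 0.8)/(1.15 − 0.8) = 0.2100/0.3500 = 0.6000
Terminal stock prices: S_uu = 99.19, S_ud = 69, S_dd = 48
Terminal payoffs (S − K): max(4.187, 0) = 4.187, max(-26, 0) = 0, max(-47, 0) = 0
Node u (S = 86.25): V_u = 1/1.01·[0.6000·4.1875 + 0.4000·0.0000] = 2.4876
Node d (S = 60): V_d = 1/1.01·[0.6000·0.0000 + 0.4000·0.0000] = 0.0000
Node 0 (S = 75): V_0 = 1/1.01·[0.6000·2.4876 + 0.4000·0.0000] = 1.4778

$1.48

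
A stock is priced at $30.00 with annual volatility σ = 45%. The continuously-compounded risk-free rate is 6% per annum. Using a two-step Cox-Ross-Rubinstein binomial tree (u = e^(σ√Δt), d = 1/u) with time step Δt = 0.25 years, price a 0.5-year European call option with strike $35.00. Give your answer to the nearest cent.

$2.66

CRR parameters: u = e^(σ√Δt) = e^(0.45·√0.25) = 1.2523, d = 1/u = 0.7985
Per-period rate: rΔt = 0.06·0.25 = 0.015, so R = e^0.015 = 1.0151
Risk-neutral probability p = (e^0.015 − 0.7985)/(1.2523 − 0.7985) = 0.2166/0.4538 = 0.4773
Terminal stock prices: S_uu = 47.05, S_ud = 30, S_dd = 19.13
Terminal payoffs (S − K): max(12.05, 0) = 12.05, max(-5, 0) = 0, max(-15.87, 0) = 0
Node u (S = 37.57): V_u = e^(−0.015)·[0.4773·12.0494 + 0.5227·0.0000] = 5.6654
Node d (S = 23.96): V_d = e^(−0.015)·[0.4773·0.0000 + 0.5227·0.0000] = 0.0000
Node 0 (S = 30): V_0 = e^(−0.015)·[0.4773·5.6654 + 0.5227·0.0000] = 2.6638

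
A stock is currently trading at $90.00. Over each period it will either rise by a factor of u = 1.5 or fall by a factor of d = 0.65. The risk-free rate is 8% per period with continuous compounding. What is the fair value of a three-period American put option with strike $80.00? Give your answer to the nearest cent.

Risk-neutral probability p = (e^0.08 − 0.65)/(1.5 − 0.65) = 0.4333/0.8500 = 0.5097
Terminal stock prices: S_uuu = 303.8, S_uud = 131.6, S_udd = 57.04, S_ddd = 24.72
Terminal payoffs (K − S): max(-223.8, 0) = 0, max(-51.62, 0) = 0, max(22.96, 0) = 22.96, max(55.28, 0) = 55.28
Node uu (S = 202.5): continuation = e^(−0.08)·[0.5097·0.0000 + 0.4903·0.0000] = 0.0000; exercise value = 0.0000 ≤ continuation, so V_uu = 0.0000
Node ud (S = 87.75): continuation = e^(−0.08)·[0.5097·0.0000 + 0.4903·22.9625] = 10.3919; exercise value = 0.0000 ≤ continuation, so V_ud = 10.3919
Node dd (S = 38.03): continuation = e^(−0.08)·[0.5097·22.9625 + 0.4903·55.2837] = 35.8243; exercise value = 41.9750 > continuation, so V_dd = 41.9750 (exercise)
Node u (S = 135): continuation = e^(−0.08)·[0.5097·0.0000 + 0.4903·10.3919] = 4.7029; exercise value = 0.0000 ≤ continuation, so V_u = 4.7029
Node d (S = 58.5): continuation = e^(−0.08)·[0.5097·10.3919 + 0.4903·41.9750] = 23.8861; exercise value = 21.5000 ≤ continuation, so V_d = 23.8861
Node 0 (S = 90): continuation = e^(−0.08)·[0.5097·4.7029 + 0.4903·23.8861] = 13.0229; exercise value = 0.0000 ≤ continuation, so V_0 = 13.0229

$13.02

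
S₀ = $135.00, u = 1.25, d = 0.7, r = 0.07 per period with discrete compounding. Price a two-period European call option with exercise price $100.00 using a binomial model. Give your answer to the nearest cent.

$50.82

Risk-neutral probability p = (1 + 0.07 − 0.7)/(1.25 − 0.7) = 0.3700/0.5500 = 0.6727
Terminal stock prices: S_uu = 210.9, S_ud = 118.1, S_dd = 66.15
Terminal payoffs (S − K): max(110.9, 0) = 110.9, max(18.12, 0) = 18.12, max(-33.85, 0) = 0
Node u (S = 168.8): V_u = 1/1.07·[0.6727·110.9375 + 0.3273·18.1250] = 75.2921
Node d (S = 94.5): V_d = 1/1.07·[0.6727·18.1250 + 0.3273·0.0000] = 11.3955
Node 0 (S = 135): V_0 = 1/1.07·[0.6727·75.2921 + 0.3273·11.3955] = 50.8229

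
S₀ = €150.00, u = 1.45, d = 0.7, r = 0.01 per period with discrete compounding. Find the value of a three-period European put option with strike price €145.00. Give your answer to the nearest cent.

Risk-neutral probability p = (1 + 0.01 − 0.7)/(1.45 − 0.7) = 0.3100/0.7500 = 0.4133
Terminal stock prices: S_uuu = 457.3, S_uud = 220.8, S_udd = 106.6, S_ddd = 51.45
Terminal payoffs (K − S): max(-312.3, 0) = 0, max(-75.76, 0) = 0, max(38.43, 0) = 38.43, max(93.55, 0) = 93.55
Node uu (S = 315.4): V_uu = 1/1.01·[0.4133·0.0000 + 0.5867·0.0000] = 0.0000
Node ud (S = 152.2): V_ud = 1/1.01·[0.4133·0.0000 + 0.5867·38.4250] = 22.3195
Node dd (S = 73.5): V_dd = 1/1.01·[0.4133·38.4250 + 0.5867·93.5500] = 70.0644
Node u (S = 217.5): V_u = 1/1.01·[0.4133·0.0000 + 0.5867·22.3195] = 12.9644
Node d (S = 105): V_d = 1/1.01·[0.4133·22.3195 + 0.5867·70.0644] = 49.8315
Node 0 (S = 150): V_0 = 1/1.01·[0.4133·12.9644 + 0.5867·49.8315] = 34.2506

€34.25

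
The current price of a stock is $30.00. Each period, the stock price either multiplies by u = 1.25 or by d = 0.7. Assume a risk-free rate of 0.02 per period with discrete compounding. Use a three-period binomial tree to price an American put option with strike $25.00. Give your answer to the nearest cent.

$3.00

Risk-neutral probability p = (1 + 0.02 − 0.7)/(1.25 − 0.7) = 0.3200/0.5500 = 0.5818
Terminal stock prices: S_uuu = 58.59, S_uud = 32.81, S_udd = 18.37, S_ddd = 10.29
Terminal payoffs (K − S): max(-33.59, 0) = 0, max(-7.812, 0) = 0, max(6.625, 0) = 6.625, max(14.71, 0) = 14.71
Node uu (S = 46.88): continuation = 1/1.02·[0.5818·0.0000 + 0.4182·0.0000] = 0.0000; exercise value = 0.0000 ≤ continuation, so V_uu = 0.0000
Node ud (S = 26.25): continuation = 1/1.02·[0.5818·0.0000 + 0.4182·6.6250] = 2.7161; exercise value = 0.0000 ≤ continuation, so V_ud = 2.7161
Node dd (S = 14.7): continuation = 1/1.02·[0.5818·6.6250 + 0.4182·14.7100] = 9.8098; exercise value = 10.3000 > continuation, so V_dd = 10.3000 (exercise)
Node u (S = 37.5): continuation = 1/1.02·[0.5818·0.0000 + 0.4182·2.7161] = 1.1136; exercise value = 0.0000 ≤ continuation, so V_u = 1.1136
Node d (S = 21): continuation = 1/1.02·[0.5818·2.7161 + 0.4182·10.3000] = 5.7721; exercise value = 4.0000 ≤ continuation, so V_d = 5.7721
Node 0 (S = 30): continuation = 1/1.02·[0.5818·1.1136 + 0.4182·5.7721] = 3.0017; exercise value = 0.0000 ≤ continuation, so V_0 = 3.0017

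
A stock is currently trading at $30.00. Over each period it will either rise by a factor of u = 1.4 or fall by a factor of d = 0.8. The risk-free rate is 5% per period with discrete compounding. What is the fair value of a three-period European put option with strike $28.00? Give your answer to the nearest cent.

Risk-neutral probability p = (1 + 0.05 − 0.8)/(1.4 − 0.8) = 0.2500/0.6000 = 0.4167
Terminal stock prices: S_uuu = 82.32, S_uud = 47.04, S_udd = 26.88, S_ddd = 15.36
Terminal payoffs (K − S): max(-54.32, 0) = 0, max(-19.04, 0) = 0, max(1.12, 0) = 1.12, max(12.64, 0) = 12.64
Node uu (S = 58.8): V_uu = 1/1.05·[0.4167·0.0000 + 0.5833·0.0000] = 0.0000
Node ud (S = 33.6): V_ud = 1/1.05·[0.4167·0.0000 + 0.5833·1.1200] = 0.6222
Node dd (S = 19.2): V_dd = 1/1.05·[0.4167·1.1200 + 0.5833·12.6400] = 7.4667
Node u (S = 42): V_u = 1/1.05·[0.4167·0.0000 + 0.5833·0.6222] = 0.3457
Node d (S = 24): V_d = 1/1.05·[0.4167·0.6222 + 0.5833·7.4667] = 4.3951
Node 0 (S = 30): V_0 = 1/1.05·[0.4167·0.3457 + 0.5833·4.3951] = 2.5789

$2.58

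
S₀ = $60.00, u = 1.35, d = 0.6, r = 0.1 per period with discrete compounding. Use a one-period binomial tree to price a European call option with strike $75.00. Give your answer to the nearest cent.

$3.64

Risk-neutral probability p = (1 + 0.1 − 0.6)/(1.35 − 0.6) = 0.5000/0.7500 = 0.6667
Terminal stock prices: S_u = 81, S_d = 36
Terminal payoffs (S − K): max(6, 0) = 6, max(-39, 0) = 0
Node 0 (S = 60): V_0 = 1/1.1·[0.6667·6.0000 + 0.3333·0.0000] = 3.6364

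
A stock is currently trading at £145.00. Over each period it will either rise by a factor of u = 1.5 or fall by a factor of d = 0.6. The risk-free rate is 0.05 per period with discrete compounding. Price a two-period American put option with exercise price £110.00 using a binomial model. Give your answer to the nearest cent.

Risk-neutral probability p = (1 + 0.05 − 0.6)/(1.5 − 0.6) = 0.4500/0.9000 = 0.5000
Terminal stock prices: S_uu = 326.2, S_ud = 130.5, S_dd = 52.2
Terminal payoffs (K − S): max(-216.2, 0) = 0, max(-20.5, 0) = 0, max(57.8, 0) = 57.8
Node u (S = 217.5): continuation = 1/1.05·[0.5000·0.0000 + 0.5000·0.0000] = 0.0000; exercise value = 0.0000 ≤ continuation, so V_u = 0.0000
Node d (S = 87): continuation = 1/1.05·[0.5000·0.0000 + 0.5000·57.8000] = 27.5238; exercise value = 23.0000 ≤ continuation, so V_d = 27.5238
Node 0 (S = 145): continuation = 1/1.05·[0.5000·0.0000 + 0.5000·27.5238] = 13.1066; exercise value = 0.0000 ≤ continuation, so V_0 = 13.1066

£13.11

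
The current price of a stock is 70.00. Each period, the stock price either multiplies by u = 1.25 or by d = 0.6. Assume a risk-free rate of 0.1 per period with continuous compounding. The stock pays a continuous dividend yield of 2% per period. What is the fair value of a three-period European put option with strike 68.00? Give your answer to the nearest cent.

Per-period risk-free factor R = e^0.1 = 1.1052; dividend-adjusted growth = e^(0.1−0.02) = 1.0833.
Risk-neutral probability p = (1.0833 − 0.6)/(1.25 − 0.6) = 0.4833/0.6500 = 0.7435
Terminal stock prices: S_uuu = 136.7, S_uud = 65.62, S_udd = 31.5, S_ddd = 15.12
Terminal payoffs (K − S): max(-68.72, 0) = 0, max(2.375, 0) = 2.375, max(36.5, 0) = 36.5, max(52.88, 0) = 52.88
Node uu (S = 109.4): V_uu = e^(−0.1)·[0.7435·0.0000 + 0.2565·2.3750] = 0.5512
Node ud (S = 52.5): V_ud = e^(−0.1)·[0.7435·2.3750 + 0.2565·36.5000] = 10.0685
Node dd (S = 25.2): V_dd = e^(−0.1)·[0.7435·36.5000 + 0.2565·52.8800] = 36.8279
Node u (S = 87.5): V_u = e^(−0.1)·[0.7435·0.5512 + 0.2565·10.0685] = 2.7075
Node d (S = 42): V_d = e^(−0.1)·[0.7435·10.0685 + 0.2565·36.8279] = 15.3205
Node 0 (S = 70): V_0 = e^(−0.1)·[0.7435·2.7075 + 0.2565·15.3205] = 5.3770

5.38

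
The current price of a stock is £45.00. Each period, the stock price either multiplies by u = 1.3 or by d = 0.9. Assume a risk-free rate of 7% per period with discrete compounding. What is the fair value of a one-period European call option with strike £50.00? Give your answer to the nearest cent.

£3.38

Risk-neutral probability p = (1 + 0.07 − 0.9)/(1.3 − 0.9) = 0.1700/0.4000 = 0.4250
Terminal stock prices: S_u = 58.5, S_d = 40.5
Terminal payoffs (S − K): max(8.5, 0) = 8.5, max(-9.5, 0) = 0
Node 0 (S = 45): V_0 = 1/1.07·[0.4250·8.5000 + 0.5750·0.0000] = 3.3762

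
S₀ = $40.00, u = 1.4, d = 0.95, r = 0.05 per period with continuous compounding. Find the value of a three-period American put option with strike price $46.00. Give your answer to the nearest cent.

$6.00

Risk-neutral probability p = (e^0.05 − 0.95)/(1.4 − 0.95) = 0.1013/0.4500 = 0.2250
Terminal stock prices: S_uuu = 109.8, S_uud = 74.48, S_udd = 50.54, S_ddd = 34.29
Terminal payoffs (K − S): max(-63.76, 0) = 0, max(-28.48, 0) = 0, max(-4.54, 0) = 0, max(11.71, 0) = 11.71
Node uu (S = 78.4): continuation = e^(−0.05)·[0.2250·0.0000 + 0.7750·0.0000] = 0.0000; exercise value = 0.0000 ≤ continuation, so V_uu = 0.0000
Node ud (S = 53.2): continuation = e^(−0.05)·[0.2250·0.0000 + 0.7750·0.0000] = 0.0000; exercise value = 0.0000 ≤ continuation, so V_ud = 0.0000
Node dd (S = 36.1): continuation = e^(−0.05)·[0.2250·0.0000 + 0.7750·11.7050] = 8.6284; exercise value = 9.9000 > continuation, so V_dd = 9.9000 (exercise)
Node u (S = 56): continuation = e^(−0.05)·[0.2250·0.0000 + 0.7750·0.0000] = 0.0000; exercise value = 0.0000 ≤ continuation, so V_u = 0.0000
Node d (S = 38): continuation = e^(−0.05)·[0.2250·0.0000 + 0.7750·9.9000] = 7.2979; exercise value = 8.0000 > continuation, so V_d = 8.0000 (exercise)
Node 0 (S = 40): continuation = e^(−0.05)·[0.2250·0.0000 + 0.7750·8.0000] = 5.8973; exercise value = 6.0000 > continuation, so V_0 = 6.0000 (exercise)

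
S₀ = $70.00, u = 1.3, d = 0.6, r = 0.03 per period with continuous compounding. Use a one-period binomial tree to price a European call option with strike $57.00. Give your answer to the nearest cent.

Risk-neutral probability p = (e^0.03 − 0.6)/(1.3 − 0.6) = 0.4305/0.7000 = 0.6149
Terminal stock prices: S_u = 91, S_d = 42
Terminal payoffs (S − K): max(34, 0) = 34, max(-15, 0) = 0
Node 0 (S = 70): V_0 = e^(−0.03)·[0.6149·34.0000 + 0.3851·0.0000] = 20.2899

$20.29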